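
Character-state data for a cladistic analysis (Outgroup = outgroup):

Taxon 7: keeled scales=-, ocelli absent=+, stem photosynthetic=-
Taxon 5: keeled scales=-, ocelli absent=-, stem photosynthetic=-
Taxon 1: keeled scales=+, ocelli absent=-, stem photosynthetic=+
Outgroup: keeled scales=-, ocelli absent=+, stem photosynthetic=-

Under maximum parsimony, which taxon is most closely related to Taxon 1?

Character polarity is set by the outgroup: the derived state is whichever differs from the outgroup's state, so for ocelli absent the derived state is '-', and for the remaining characters it is '+'.
keeled scales: derived state '+' in Taxon 1 only — an autapomorphy, so it tells us nothing about relationships among taxa.
ocelli absent (derived state '-') is shared by Taxon 1 and Taxon 5 — a synapomorphy uniting that clade.
stem photosynthetic (derived state '+') is unique to Taxon 1 (autapomorphy; uninformative for grouping).
Most parsimonious ingroup topology: (Taxon 7,(Taxon 1,Taxon 5)).
Taxon 1 and Taxon 5 form a cherry on this tree, so they are sister taxa.

Taxon 5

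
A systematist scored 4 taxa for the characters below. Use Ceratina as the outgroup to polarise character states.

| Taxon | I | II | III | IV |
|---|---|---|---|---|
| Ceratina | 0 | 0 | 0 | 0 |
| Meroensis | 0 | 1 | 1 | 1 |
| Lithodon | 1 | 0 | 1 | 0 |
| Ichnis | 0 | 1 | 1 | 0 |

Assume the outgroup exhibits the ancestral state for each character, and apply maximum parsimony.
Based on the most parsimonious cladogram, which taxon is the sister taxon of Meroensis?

The outgroup has state '0' for every character, so '1' is the derived state throughout.
I (derived state '1') is unique to Lithodon (autapomorphy; uninformative for grouping).
II (derived state '1') is shared by Ichnis and Meroensis — a synapomorphy uniting that clade.
III (derived state '1') is shared by all ingroup taxa — unites the whole ingroup.
IV: derived state '1' in Meroensis only — an autapomorphy, so it tells us nothing about relationships among taxa.
Most parsimonious ingroup topology: ((Meroensis,Ichnis),Lithodon).
Meroensis and Ichnis form a cherry on this tree, so they are sister taxa.

Ichnis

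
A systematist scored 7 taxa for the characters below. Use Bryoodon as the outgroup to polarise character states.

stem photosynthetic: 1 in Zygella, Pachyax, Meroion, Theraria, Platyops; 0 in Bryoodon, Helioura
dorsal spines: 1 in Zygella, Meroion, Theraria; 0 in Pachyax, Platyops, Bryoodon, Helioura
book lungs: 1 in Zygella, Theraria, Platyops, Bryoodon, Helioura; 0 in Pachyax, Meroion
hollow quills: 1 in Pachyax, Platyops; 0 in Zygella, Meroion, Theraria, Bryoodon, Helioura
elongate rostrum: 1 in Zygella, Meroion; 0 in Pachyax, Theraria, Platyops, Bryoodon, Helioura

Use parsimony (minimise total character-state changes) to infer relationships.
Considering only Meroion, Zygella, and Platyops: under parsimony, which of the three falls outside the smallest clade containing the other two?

Character polarity is set by the outgroup: the derived state is whichever differs from the outgroup's state, so for book lungs the derived state is '0', and for the remaining characters it is '1'.
stem photosynthetic: derived state '1' in Meroion, Pachyax, Platyops, Theraria, and Zygella only — synapomorphy for {Meroion, Pachyax, Platyops, Theraria, Zygella}.
dorsal spines: derived state '1' in Meroion, Theraria, and Zygella only — synapomorphy for {Meroion, Theraria, Zygella}.
book lungs groups Meroion and Pachyax, which is incompatible with the clades supported by the remaining characters; treating it as convergent (homoplasy) costs fewer steps than any alternative tree.
hollow quills: derived state '1' in Pachyax and Platyops only — synapomorphy for {Pachyax, Platyops}.
elongate rostrum: derived state '1' in Meroion and Zygella only — synapomorphy for {Meroion, Zygella}.
Most parsimonious ingroup topology: ((((Meroion,Zygella),Theraria),(Pachyax,Platyops)),Helioura).
Zygella and Meroion share a more recent common ancestor with each other than either does with Platyops, so Platyops is the least closely related of the three.

Platyops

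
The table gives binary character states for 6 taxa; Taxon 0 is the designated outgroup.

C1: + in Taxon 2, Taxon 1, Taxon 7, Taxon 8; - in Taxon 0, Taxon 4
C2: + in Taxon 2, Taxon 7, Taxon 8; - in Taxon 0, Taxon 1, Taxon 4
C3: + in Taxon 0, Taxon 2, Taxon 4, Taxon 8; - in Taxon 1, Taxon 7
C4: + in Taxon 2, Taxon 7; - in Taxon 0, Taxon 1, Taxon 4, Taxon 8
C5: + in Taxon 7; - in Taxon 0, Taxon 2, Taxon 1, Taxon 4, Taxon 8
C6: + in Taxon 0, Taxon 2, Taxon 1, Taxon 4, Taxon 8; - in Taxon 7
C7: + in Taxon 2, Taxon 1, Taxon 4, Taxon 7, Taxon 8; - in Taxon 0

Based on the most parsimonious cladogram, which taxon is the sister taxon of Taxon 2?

Character polarity is set by the outgroup: the derived state is whichever differs from the outgroup's state, so for C3, C6 the derived state is '-', and for the remaining characters it is '+'.
C1: derived state '+' in Taxon 1, Taxon 2, Taxon 7, and Taxon 8 only — synapomorphy for {Taxon 1, Taxon 2, Taxon 7, Taxon 8}.
C2: derived state '+' in Taxon 2, Taxon 7, and Taxon 8 only — synapomorphy for {Taxon 2, Taxon 7, Taxon 8}.
C3 groups Taxon 1 and Taxon 7, which is incompatible with the clades supported by the remaining characters; treating it as convergent (homoplasy) costs fewer steps than any alternative tree.
C4: derived state '+' in Taxon 2 and Taxon 7 only — synapomorphy for {Taxon 2, Taxon 7}.
C5: derived state '+' in Taxon 7 only — an autapomorphy, so it tells us nothing about relationships among taxa.
C6 (derived state '-') is unique to Taxon 7 (autapomorphy; uninformative for grouping).
C7 (derived state '+') is shared by all ingroup taxa — unites the whole ingroup.
Most parsimonious ingroup topology: ((((Taxon 2,Taxon 7),Taxon 8),Taxon 1),Taxon 4).
Taxon 2 and Taxon 7 form a cherry on this tree, so they are sister taxa.

Taxon 7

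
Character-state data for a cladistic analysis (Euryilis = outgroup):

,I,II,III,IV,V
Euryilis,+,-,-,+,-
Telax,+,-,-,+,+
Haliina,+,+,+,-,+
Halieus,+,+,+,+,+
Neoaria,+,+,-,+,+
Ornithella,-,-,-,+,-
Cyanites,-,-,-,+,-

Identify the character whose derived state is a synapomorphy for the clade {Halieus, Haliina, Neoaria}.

II

Character polarity is set by the outgroup: the derived state is whichever differs from the outgroup's state, so for I, IV the derived state is '-', and for the remaining characters it is '+'.
Only Cyanites and Ornithella show the derived state '-' for I, supporting them as a clade.
II: derived state '+' in Halieus, Haliina, and Neoaria only — synapomorphy for {Halieus, Haliina, Neoaria}.
III: derived state '+' in Halieus and Haliina only — synapomorphy for {Halieus, Haliina}.
IV: derived state '-' in Haliina only — an autapomorphy, so it tells us nothing about relationships among taxa.
V (derived state '+') is shared by Halieus, Haliina, Neoaria, and Telax — a synapomorphy uniting that clade.
Most parsimonious ingroup topology: ((Telax,((Haliina,Halieus),Neoaria)),(Ornithella,Cyanites)).
The clade {Halieus, Haliina, Neoaria} is supported by II: its derived state '+' occurs in exactly those taxa and in no other taxon (including the outgroup).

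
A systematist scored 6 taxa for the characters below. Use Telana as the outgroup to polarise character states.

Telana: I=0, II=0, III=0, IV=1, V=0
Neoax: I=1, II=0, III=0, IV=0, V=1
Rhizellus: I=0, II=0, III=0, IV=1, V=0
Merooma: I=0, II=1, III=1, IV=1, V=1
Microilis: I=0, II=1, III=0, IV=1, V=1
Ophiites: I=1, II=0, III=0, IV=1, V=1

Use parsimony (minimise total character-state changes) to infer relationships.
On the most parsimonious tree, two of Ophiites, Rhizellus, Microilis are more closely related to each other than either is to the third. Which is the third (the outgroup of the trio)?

Rhizellus

Character polarity is set by the outgroup: the derived state is whichever differs from the outgroup's state, so for IV the derived state is '0', and for the remaining characters it is '1'.
I (derived state '1') is shared by Neoax and Ophiites — a synapomorphy uniting that clade.
II: derived state '1' in Merooma and Microilis only — synapomorphy for {Merooma, Microilis}.
III: derived state '1' in Merooma only — an autapomorphy, so it tells us nothing about relationships among taxa.
IV (derived state '0') is unique to Neoax (autapomorphy; uninformative for grouping).
V: derived state '1' in Merooma, Microilis, Neoax, and Ophiites only — synapomorphy for {Merooma, Microilis, Neoax, Ophiites}.
Most parsimonious ingroup topology: (((Neoax,Ophiites),(Merooma,Microilis)),Rhizellus).
Microilis and Ophiites share a more recent common ancestor with each other than either does with Rhizellus, so Rhizellus is the least closely related of the three.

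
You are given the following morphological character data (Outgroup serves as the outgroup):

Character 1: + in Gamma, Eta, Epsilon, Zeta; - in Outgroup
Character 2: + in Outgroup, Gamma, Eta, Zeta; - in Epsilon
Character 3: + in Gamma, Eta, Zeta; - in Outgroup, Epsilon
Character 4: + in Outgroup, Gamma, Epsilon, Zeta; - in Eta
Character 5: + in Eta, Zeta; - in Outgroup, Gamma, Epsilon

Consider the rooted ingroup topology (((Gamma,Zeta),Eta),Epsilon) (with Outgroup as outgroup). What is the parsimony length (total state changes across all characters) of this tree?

6

Map each character onto (((Gamma,Zeta),Eta),Epsilon) (rooted by Outgroup) and count the minimum state changes it requires (Fitch parsimony):
Character 1: 1; Character 2: 1; Character 3: 1; Character 4: 1; Character 5: 2.
Total tree length = 6.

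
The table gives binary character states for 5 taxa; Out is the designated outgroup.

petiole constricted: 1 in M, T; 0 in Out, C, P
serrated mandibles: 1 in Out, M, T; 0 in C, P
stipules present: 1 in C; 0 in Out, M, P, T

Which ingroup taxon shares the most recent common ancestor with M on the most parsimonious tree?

T

Character polarity is set by the outgroup: the derived state is whichever differs from the outgroup's state, so for serrated mandibles the derived state is '0', and for the remaining characters it is '1'.
petiole constricted: derived state '1' in M and T only — synapomorphy for {M, T}.
serrated mandibles (derived state '0') is shared by C and P — a synapomorphy uniting that clade.
stipules present (derived state '1') is unique to C (autapomorphy; uninformative for grouping).
Most parsimonious ingroup topology: ((M,T),(C,P)).
M and T form a cherry on this tree, so they are sister taxa.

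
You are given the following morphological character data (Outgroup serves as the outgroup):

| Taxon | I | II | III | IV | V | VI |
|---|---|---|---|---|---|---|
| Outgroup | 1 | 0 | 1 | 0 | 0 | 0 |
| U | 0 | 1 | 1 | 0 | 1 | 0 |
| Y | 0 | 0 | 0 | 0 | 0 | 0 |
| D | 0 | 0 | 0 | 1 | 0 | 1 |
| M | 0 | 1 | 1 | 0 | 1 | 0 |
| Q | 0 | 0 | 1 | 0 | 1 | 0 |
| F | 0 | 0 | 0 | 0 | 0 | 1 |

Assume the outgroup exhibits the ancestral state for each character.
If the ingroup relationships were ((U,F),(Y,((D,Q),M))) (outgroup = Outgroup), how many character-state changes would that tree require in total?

Map each character onto ((U,F),(Y,((D,Q),M))) (rooted by Outgroup) and count the minimum state changes it requires (Fitch parsimony):
I: 1; II: 2; III: 3; IV: 1; V: 3; VI: 2.
Total tree length = 12.

12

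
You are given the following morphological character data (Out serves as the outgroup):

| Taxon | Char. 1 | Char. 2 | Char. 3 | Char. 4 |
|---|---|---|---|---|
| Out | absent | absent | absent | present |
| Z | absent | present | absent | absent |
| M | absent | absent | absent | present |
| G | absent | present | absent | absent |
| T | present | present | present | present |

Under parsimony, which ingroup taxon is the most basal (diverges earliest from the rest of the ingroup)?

Character polarity is set by the outgroup: the derived state is whichever differs from the outgroup's state, so for Char. 4 the derived state is 'absent', and for the remaining characters it is 'present'.
Char. 1: derived state 'present' in T only — an autapomorphy, so it tells us nothing about relationships among taxa.
Only G, T, and Z show the derived state 'present' for Char. 2, supporting them as a clade.
Char. 3 (derived state 'present') is unique to T (autapomorphy; uninformative for grouping).
Char. 4 (derived state 'absent') is shared by G and Z — a synapomorphy uniting that clade.
Most parsimonious ingroup topology: (((Z,G),T),M).
M is sister to the clade containing all other ingroup taxa, so it is the earliest-diverging (most basal) ingroup lineage.

M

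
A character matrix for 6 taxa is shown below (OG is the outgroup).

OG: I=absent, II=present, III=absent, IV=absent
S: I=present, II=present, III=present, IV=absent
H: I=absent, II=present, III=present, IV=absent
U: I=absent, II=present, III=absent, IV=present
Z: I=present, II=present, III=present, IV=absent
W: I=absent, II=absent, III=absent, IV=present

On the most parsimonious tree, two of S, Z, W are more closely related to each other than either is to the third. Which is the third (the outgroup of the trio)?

W

Character polarity is set by the outgroup: the derived state is whichever differs from the outgroup's state, so for II the derived state is 'absent', and for the remaining characters it is 'present'.
Only S and Z show the derived state 'present' for I, supporting them as a clade.
II (derived state 'absent') is unique to W (autapomorphy; uninformative for grouping).
III: derived state 'present' in H, S, and Z only — synapomorphy for {H, S, Z}.
IV (derived state 'present') is shared by U and W — a synapomorphy uniting that clade.
Most parsimonious ingroup topology: (((S,Z),H),(U,W)).
S and Z share a more recent common ancestor with each other than either does with W, so W is the least closely related of the three.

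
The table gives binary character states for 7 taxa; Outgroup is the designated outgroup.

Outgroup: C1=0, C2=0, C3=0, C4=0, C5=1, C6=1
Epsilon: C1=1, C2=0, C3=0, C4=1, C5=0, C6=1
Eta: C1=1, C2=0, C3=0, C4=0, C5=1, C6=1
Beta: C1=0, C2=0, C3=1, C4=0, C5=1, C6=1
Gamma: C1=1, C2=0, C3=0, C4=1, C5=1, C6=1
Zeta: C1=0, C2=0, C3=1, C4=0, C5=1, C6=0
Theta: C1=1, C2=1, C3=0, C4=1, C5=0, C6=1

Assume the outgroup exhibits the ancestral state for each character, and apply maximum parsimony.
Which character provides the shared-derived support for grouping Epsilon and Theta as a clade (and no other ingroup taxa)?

Character polarity is set by the outgroup: the derived state is whichever differs from the outgroup's state, so for C5, C6 the derived state is '0', and for the remaining characters it is '1'.
C1 (derived state '1') is shared by Epsilon, Eta, Gamma, and Theta — a synapomorphy uniting that clade.
C2: derived state '1' in Theta only — an autapomorphy, so it tells us nothing about relationships among taxa.
C3: derived state '1' in Beta and Zeta only — synapomorphy for {Beta, Zeta}.
C4: derived state '1' in Epsilon, Gamma, and Theta only — synapomorphy for {Epsilon, Gamma, Theta}.
C5 (derived state '0') is shared by Epsilon and Theta — a synapomorphy uniting that clade.
C6 (derived state '0') is unique to Zeta (autapomorphy; uninformative for grouping).
Most parsimonious ingroup topology: ((((Epsilon,Theta),Gamma),Eta),(Beta,Zeta)).
The clade {Epsilon, Theta} is supported by C5: its derived state '0' occurs in exactly those taxa and in no other taxon (including the outgroup).

C5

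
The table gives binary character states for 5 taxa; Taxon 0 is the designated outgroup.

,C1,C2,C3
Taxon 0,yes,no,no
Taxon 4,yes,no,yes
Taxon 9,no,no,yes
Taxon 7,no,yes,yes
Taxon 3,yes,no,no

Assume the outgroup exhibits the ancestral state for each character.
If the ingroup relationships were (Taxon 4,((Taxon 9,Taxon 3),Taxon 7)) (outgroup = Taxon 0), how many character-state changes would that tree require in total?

5

Map each character onto (Taxon 4,((Taxon 9,Taxon 3),Taxon 7)) (rooted by Taxon 0) and count the minimum state changes it requires (Fitch parsimony):
C1: 2; C2: 1; C3: 2.
Total tree length = 5.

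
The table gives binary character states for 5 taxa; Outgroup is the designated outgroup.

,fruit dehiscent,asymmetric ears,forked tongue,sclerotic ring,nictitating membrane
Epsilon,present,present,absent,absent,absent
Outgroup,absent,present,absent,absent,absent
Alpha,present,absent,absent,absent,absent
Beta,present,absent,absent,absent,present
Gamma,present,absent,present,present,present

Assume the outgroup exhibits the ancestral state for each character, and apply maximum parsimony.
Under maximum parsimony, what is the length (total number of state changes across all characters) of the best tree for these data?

5

Character polarity is set by the outgroup: the derived state is whichever differs from the outgroup's state, so for asymmetric ears the derived state is 'absent', and for the remaining characters it is 'present'.
fruit dehiscent (derived state 'present') is shared by all ingroup taxa — unites the whole ingroup.
asymmetric ears (derived state 'absent') is shared by Alpha, Beta, and Gamma — a synapomorphy uniting that clade.
forked tongue (derived state 'present') is unique to Gamma (autapomorphy; uninformative for grouping).
sclerotic ring (derived state 'present') is unique to Gamma (autapomorphy; uninformative for grouping).
Only Beta and Gamma show the derived state 'present' for nictitating membrane, supporting them as a clade.
Most parsimonious ingroup topology: (((Beta,Gamma),Alpha),Epsilon).
Changes per character on this tree: fruit dehiscent: 1; asymmetric ears: 1; forked tongue: 1; sclerotic ring: 1; nictitating membrane: 1.
Total = 5.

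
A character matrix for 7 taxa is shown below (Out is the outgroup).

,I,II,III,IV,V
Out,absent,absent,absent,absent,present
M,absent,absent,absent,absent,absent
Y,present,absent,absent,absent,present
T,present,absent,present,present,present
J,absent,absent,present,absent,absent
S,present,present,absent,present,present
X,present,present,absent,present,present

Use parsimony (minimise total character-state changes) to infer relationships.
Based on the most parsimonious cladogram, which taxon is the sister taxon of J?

Character polarity is set by the outgroup: the derived state is whichever differs from the outgroup's state, so for V the derived state is 'absent', and for the remaining characters it is 'present'.
I: derived state 'present' in S, T, X, and Y only — synapomorphy for {S, T, X, Y}.
II (derived state 'present') is shared by S and X — a synapomorphy uniting that clade.
III groups J and T, which is incompatible with the clades supported by the remaining characters; treating it as convergent (homoplasy) costs fewer steps than any alternative tree.
IV (derived state 'present') is shared by S, T, and X — a synapomorphy uniting that clade.
V: derived state 'absent' in J and M only — synapomorphy for {J, M}.
Most parsimonious ingroup topology: ((M,J),(Y,(T,(S,X)))).
J and M form a cherry on this tree, so they are sister taxa.

M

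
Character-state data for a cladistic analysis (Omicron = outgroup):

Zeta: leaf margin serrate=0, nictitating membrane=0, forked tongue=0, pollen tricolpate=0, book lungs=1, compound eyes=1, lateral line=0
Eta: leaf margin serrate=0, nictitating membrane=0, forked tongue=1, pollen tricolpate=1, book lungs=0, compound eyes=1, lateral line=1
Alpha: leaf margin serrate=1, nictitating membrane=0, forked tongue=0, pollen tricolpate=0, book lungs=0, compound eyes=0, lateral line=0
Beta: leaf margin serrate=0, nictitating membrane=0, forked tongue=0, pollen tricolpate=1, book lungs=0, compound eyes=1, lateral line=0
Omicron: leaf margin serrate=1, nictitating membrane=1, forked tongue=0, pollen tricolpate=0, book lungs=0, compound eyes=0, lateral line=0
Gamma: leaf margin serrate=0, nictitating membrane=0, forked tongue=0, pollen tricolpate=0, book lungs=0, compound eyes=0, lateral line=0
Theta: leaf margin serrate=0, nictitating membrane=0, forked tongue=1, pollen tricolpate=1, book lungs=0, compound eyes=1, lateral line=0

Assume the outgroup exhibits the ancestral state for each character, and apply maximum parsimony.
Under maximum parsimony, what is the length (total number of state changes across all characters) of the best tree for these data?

Character polarity is set by the outgroup: the derived state is whichever differs from the outgroup's state, so for leaf margin serrate, nictitating membrane the derived state is '0', and for the remaining characters it is '1'.
leaf margin serrate (derived state '0') is shared by Beta, Eta, Gamma, Theta, and Zeta — a synapomorphy uniting that clade.
All ingroup taxa share the derived state '0' for nictitating membrane; it defines the ingroup but does not resolve relationships within it.
Only Eta and Theta show the derived state '1' for forked tongue, supporting them as a clade.
pollen tricolpate: derived state '1' in Beta, Eta, and Theta only — synapomorphy for {Beta, Eta, Theta}.
book lungs (derived state '1') is unique to Zeta (autapomorphy; uninformative for grouping).
compound eyes: derived state '1' in Beta, Eta, Theta, and Zeta only — synapomorphy for {Beta, Eta, Theta, Zeta}.
lateral line: derived state '1' in Eta only — an autapomorphy, so it tells us nothing about relationships among taxa.
Most parsimonious ingroup topology: ((Gamma,(((Theta,Eta),Beta),Zeta)),Alpha).
Changes per character on this tree: leaf margin serrate: 1; nictitating membrane: 1; forked tongue: 1; pollen tricolpate: 1; book lungs: 1; compound eyes: 1; lateral line: 1.
Total = 7.

7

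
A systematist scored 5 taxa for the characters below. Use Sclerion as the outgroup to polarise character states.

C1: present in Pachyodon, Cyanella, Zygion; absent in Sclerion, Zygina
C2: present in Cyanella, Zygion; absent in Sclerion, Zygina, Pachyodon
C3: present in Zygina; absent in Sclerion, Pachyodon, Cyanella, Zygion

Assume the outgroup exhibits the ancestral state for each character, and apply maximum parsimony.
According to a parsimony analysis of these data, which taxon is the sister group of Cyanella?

Zygion

The outgroup has state 'absent' for every character, so 'present' is the derived state throughout.
Only Cyanella, Pachyodon, and Zygion show the derived state 'present' for C1, supporting them as a clade.
Only Cyanella and Zygion show the derived state 'present' for C2, supporting them as a clade.
C3: derived state 'present' in Zygina only — an autapomorphy, so it tells us nothing about relationships among taxa.
Most parsimonious ingroup topology: (Zygina,(Pachyodon,(Cyanella,Zygion))).
Cyanella and Zygion form a cherry on this tree, so they are sister taxa.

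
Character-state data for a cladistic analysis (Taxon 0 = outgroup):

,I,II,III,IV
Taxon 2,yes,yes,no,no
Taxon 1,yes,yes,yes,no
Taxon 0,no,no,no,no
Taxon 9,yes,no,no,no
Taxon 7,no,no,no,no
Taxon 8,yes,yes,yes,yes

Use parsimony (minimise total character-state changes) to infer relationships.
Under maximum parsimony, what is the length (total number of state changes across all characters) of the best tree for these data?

The outgroup has state 'no' for every character, so 'yes' is the derived state throughout.
I (derived state 'yes') is shared by Taxon 1, Taxon 2, Taxon 8, and Taxon 9 — a synapomorphy uniting that clade.
II: derived state 'yes' in Taxon 1, Taxon 2, and Taxon 8 only — synapomorphy for {Taxon 1, Taxon 2, Taxon 8}.
III: derived state 'yes' in Taxon 1 and Taxon 8 only — synapomorphy for {Taxon 1, Taxon 8}.
IV: derived state 'yes' in Taxon 8 only — an autapomorphy, so it tells us nothing about relationships among taxa.
Most parsimonious ingroup topology: (Taxon 7,(((Taxon 8,Taxon 1),Taxon 2),Taxon 9)).
Changes per character on this tree: I: 1; II: 1; III: 1; IV: 1.
Total = 4.

4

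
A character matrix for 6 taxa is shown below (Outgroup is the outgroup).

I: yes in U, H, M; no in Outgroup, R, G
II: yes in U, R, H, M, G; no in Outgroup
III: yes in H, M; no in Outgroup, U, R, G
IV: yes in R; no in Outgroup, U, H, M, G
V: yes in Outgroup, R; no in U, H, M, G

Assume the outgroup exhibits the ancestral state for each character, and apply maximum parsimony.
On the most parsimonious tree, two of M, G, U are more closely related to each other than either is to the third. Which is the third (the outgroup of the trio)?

G

Character polarity is set by the outgroup: the derived state is whichever differs from the outgroup's state, so for V the derived state is 'no', and for the remaining characters it is 'yes'.
I: derived state 'yes' in H, M, and U only — synapomorphy for {H, M, U}.
II (derived state 'yes') is shared by all ingroup taxa — unites the whole ingroup.
Only H and M show the derived state 'yes' for III, supporting them as a clade.
IV (derived state 'yes') is unique to R (autapomorphy; uninformative for grouping).
V: derived state 'no' in G, H, M, and U only — synapomorphy for {G, H, M, U}.
Most parsimonious ingroup topology: (((U,(H,M)),G),R).
M and U share a more recent common ancestor with each other than either does with G, so G is the least closely related of the three.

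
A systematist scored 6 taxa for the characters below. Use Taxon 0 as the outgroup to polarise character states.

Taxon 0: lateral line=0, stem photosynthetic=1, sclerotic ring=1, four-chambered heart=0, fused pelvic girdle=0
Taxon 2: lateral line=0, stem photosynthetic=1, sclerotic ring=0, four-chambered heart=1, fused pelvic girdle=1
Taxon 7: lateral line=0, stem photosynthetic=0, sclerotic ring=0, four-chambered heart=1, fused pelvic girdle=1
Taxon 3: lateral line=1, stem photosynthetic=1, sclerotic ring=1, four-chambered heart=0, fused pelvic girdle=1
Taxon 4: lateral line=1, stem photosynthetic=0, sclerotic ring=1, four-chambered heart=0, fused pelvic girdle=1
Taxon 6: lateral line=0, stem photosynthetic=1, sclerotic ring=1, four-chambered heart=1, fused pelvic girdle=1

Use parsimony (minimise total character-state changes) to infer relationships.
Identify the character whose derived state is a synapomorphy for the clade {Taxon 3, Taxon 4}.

Character polarity is set by the outgroup: the derived state is whichever differs from the outgroup's state, so for stem photosynthetic, sclerotic ring the derived state is '0', and for the remaining characters it is '1'.
Only Taxon 3 and Taxon 4 show the derived state '1' for lateral line, supporting them as a clade.
stem photosynthetic (state '0') occurs in Taxon 4 and Taxon 7 but conflicts with the nesting implied by the other characters — most parsimoniously interpreted as homoplasy.
sclerotic ring: derived state '0' in Taxon 2 and Taxon 7 only — synapomorphy for {Taxon 2, Taxon 7}.
Only Taxon 2, Taxon 6, and Taxon 7 show the derived state '1' for four-chambered heart, supporting them as a clade.
All ingroup taxa share the derived state '1' for fused pelvic girdle; it defines the ingroup but does not resolve relationships within it.
Most parsimonious ingroup topology: (((Taxon 2,Taxon 7),Taxon 6),(Taxon 3,Taxon 4)).
The clade {Taxon 3, Taxon 4} is supported by lateral line: its derived state '1' occurs in exactly those taxa and in no other taxon (including the outgroup).

lateral line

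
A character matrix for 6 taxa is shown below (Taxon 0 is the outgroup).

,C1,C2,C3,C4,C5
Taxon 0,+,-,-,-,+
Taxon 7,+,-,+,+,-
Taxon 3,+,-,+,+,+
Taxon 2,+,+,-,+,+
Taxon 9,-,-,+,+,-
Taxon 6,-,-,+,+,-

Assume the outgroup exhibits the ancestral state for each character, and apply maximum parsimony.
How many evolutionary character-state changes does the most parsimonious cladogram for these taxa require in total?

Character polarity is set by the outgroup: the derived state is whichever differs from the outgroup's state, so for C1, C5 the derived state is '-', and for the remaining characters it is '+'.
Only Taxon 6 and Taxon 9 show the derived state '-' for C1, supporting them as a clade.
C2 (derived state '+') is unique to Taxon 2 (autapomorphy; uninformative for grouping).
Only Taxon 3, Taxon 6, Taxon 7, and Taxon 9 show the derived state '+' for C3, supporting them as a clade.
All ingroup taxa share the derived state '+' for C4; it defines the ingroup but does not resolve relationships within it.
Only Taxon 6, Taxon 7, and Taxon 9 show the derived state '-' for C5, supporting them as a clade.
Most parsimonious ingroup topology: (((Taxon 7,(Taxon 9,Taxon 6)),Taxon 3),Taxon 2).
Changes per character on this tree: C1: 1; C2: 1; C3: 1; C4: 1; C5: 1.
Total = 5.

5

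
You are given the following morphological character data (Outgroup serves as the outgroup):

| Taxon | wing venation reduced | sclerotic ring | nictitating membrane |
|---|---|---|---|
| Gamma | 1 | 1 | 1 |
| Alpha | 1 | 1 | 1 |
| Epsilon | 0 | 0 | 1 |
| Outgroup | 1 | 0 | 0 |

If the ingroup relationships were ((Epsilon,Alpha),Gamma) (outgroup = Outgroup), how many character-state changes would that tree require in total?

4

Map each character onto ((Epsilon,Alpha),Gamma) (rooted by Outgroup) and count the minimum state changes it requires (Fitch parsimony):
wing venation reduced: 1; sclerotic ring: 2; nictitating membrane: 1.
Total tree length = 4.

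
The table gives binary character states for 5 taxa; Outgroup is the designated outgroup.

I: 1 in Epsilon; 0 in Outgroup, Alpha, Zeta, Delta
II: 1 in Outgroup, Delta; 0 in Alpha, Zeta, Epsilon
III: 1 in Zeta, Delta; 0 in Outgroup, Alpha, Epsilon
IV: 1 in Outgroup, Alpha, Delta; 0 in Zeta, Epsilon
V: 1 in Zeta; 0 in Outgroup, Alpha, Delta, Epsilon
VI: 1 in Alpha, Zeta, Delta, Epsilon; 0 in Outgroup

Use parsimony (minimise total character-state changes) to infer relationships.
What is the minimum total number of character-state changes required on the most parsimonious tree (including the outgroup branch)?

7

Character polarity is set by the outgroup: the derived state is whichever differs from the outgroup's state, so for II, IV the derived state is '0', and for the remaining characters it is '1'.
I (derived state '1') is unique to Epsilon (autapomorphy; uninformative for grouping).
II: derived state '0' in Alpha, Epsilon, and Zeta only — synapomorphy for {Alpha, Epsilon, Zeta}.
III groups Delta and Zeta, which is incompatible with the clades supported by the remaining characters; treating it as convergent (homoplasy) costs fewer steps than any alternative tree.
IV (derived state '0') is shared by Epsilon and Zeta — a synapomorphy uniting that clade.
V (derived state '1') is unique to Zeta (autapomorphy; uninformative for grouping).
VI (derived state '1') is shared by all ingroup taxa — unites the whole ingroup.
Most parsimonious ingroup topology: ((Alpha,(Zeta,Epsilon)),Delta).
Changes per character on this tree: I: 1; II: 1; III: 2; IV: 1; V: 1; VI: 1.
Total = 7.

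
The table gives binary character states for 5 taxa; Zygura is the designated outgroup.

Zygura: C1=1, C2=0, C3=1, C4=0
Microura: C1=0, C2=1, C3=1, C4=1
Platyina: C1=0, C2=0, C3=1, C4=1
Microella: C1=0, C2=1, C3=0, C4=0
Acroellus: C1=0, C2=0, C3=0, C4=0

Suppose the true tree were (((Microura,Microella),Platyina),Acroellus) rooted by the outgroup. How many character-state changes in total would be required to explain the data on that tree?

Map each character onto (((Microura,Microella),Platyina),Acroellus) (rooted by Zygura) and count the minimum state changes it requires (Fitch parsimony):
C1: 1; C2: 1; C3: 2; C4: 2.
Total tree length = 6.

6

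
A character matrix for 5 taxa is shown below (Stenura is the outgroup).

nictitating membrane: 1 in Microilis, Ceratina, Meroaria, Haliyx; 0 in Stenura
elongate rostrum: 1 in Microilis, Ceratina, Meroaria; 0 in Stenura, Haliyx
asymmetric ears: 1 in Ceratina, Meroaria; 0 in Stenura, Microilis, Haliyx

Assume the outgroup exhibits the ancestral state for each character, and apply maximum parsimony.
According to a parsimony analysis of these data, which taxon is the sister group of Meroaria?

The outgroup has state '0' for every character, so '1' is the derived state throughout.
nictitating membrane (derived state '1') is shared by all ingroup taxa — unites the whole ingroup.
Only Ceratina, Meroaria, and Microilis show the derived state '1' for elongate rostrum, supporting them as a clade.
asymmetric ears: derived state '1' in Ceratina and Meroaria only — synapomorphy for {Ceratina, Meroaria}.
Most parsimonious ingroup topology: ((Microilis,(Ceratina,Meroaria)),Haliyx).
Meroaria and Ceratina form a cherry on this tree, so they are sister taxa.

Ceratina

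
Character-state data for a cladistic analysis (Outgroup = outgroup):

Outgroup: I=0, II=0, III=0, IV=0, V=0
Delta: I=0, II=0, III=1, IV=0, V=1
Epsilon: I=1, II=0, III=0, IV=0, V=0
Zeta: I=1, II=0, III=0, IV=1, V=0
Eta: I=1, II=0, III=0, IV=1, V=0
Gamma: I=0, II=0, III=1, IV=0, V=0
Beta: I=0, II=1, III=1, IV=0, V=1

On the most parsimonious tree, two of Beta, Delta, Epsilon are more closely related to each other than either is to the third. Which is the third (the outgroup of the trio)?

The outgroup has state '0' for every character, so '1' is the derived state throughout.
I: derived state '1' in Epsilon, Eta, and Zeta only — synapomorphy for {Epsilon, Eta, Zeta}.
II (derived state '1') is unique to Beta (autapomorphy; uninformative for grouping).
III (derived state '1') is shared by Beta, Delta, and Gamma — a synapomorphy uniting that clade.
IV (derived state '1') is shared by Eta and Zeta — a synapomorphy uniting that clade.
Only Beta and Delta show the derived state '1' for V, supporting them as a clade.
Most parsimonious ingroup topology: (((Delta,Beta),Gamma),(Epsilon,(Zeta,Eta))).
Delta and Beta share a more recent common ancestor with each other than either does with Epsilon, so Epsilon is the least closely related of the three.

Epsilon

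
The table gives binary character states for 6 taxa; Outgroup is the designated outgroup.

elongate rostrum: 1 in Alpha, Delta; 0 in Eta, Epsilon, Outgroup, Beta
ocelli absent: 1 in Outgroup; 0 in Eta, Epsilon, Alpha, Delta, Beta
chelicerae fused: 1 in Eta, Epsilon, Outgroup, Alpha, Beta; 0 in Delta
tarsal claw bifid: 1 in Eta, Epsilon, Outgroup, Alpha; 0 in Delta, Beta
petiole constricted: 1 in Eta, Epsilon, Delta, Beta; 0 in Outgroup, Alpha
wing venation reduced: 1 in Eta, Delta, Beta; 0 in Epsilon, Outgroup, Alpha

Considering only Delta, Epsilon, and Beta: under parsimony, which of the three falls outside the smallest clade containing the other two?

Character polarity is set by the outgroup: the derived state is whichever differs from the outgroup's state, so for ocelli absent, chelicerae fused, tarsal claw bifid the derived state is '0', and for the remaining characters it is '1'.
elongate rostrum groups Alpha and Delta, which is incompatible with the clades supported by the remaining characters; treating it as convergent (homoplasy) costs fewer steps than any alternative tree.
ocelli absent (derived state '0') is shared by all ingroup taxa — unites the whole ingroup.
chelicerae fused (derived state '0') is unique to Delta (autapomorphy; uninformative for grouping).
tarsal claw bifid: derived state '0' in Beta and Delta only — synapomorphy for {Beta, Delta}.
Only Beta, Delta, Epsilon, and Eta show the derived state '1' for petiole constricted, supporting them as a clade.
wing venation reduced (derived state '1') is shared by Beta, Delta, and Eta — a synapomorphy uniting that clade.
Most parsimonious ingroup topology: (((Eta,(Beta,Delta)),Epsilon),Alpha).
Delta and Beta share a more recent common ancestor with each other than either does with Epsilon, so Epsilon is the least closely related of the three.

Epsilon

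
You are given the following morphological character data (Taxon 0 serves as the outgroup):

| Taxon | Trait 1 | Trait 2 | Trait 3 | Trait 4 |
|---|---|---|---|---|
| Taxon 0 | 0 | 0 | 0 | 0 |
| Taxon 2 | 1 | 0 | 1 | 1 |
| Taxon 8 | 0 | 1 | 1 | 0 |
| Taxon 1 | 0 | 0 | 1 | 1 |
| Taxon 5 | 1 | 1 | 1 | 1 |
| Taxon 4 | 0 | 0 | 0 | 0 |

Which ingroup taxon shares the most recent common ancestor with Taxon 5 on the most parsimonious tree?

Taxon 2

The outgroup has state '0' for every character, so '1' is the derived state throughout.
Trait 1 (derived state '1') is shared by Taxon 2 and Taxon 5 — a synapomorphy uniting that clade.
Trait 2 groups Taxon 5 and Taxon 8, which is incompatible with the clades supported by the remaining characters; treating it as convergent (homoplasy) costs fewer steps than any alternative tree.
Trait 3 (derived state '1') is shared by Taxon 1, Taxon 2, Taxon 5, and Taxon 8 — a synapomorphy uniting that clade.
Trait 4 (derived state '1') is shared by Taxon 1, Taxon 2, and Taxon 5 — a synapomorphy uniting that clade.
Most parsimonious ingroup topology: ((((Taxon 2,Taxon 5),Taxon 1),Taxon 8),Taxon 4).
Taxon 5 and Taxon 2 form a cherry on this tree, so they are sister taxa.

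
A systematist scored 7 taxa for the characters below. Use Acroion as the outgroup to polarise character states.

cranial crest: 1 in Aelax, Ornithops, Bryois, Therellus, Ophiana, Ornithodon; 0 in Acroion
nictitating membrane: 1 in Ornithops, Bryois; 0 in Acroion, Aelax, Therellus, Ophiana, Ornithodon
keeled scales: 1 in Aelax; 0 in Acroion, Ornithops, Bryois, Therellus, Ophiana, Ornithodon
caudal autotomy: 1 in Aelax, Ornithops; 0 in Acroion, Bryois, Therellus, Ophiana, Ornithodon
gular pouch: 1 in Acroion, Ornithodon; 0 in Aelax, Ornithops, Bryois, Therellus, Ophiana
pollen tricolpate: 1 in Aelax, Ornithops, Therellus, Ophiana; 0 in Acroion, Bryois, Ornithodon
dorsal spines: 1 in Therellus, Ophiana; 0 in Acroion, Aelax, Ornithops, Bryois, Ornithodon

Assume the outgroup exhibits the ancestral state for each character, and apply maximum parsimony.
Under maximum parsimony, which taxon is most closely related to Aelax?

Ornithops

Character polarity is set by the outgroup: the derived state is whichever differs from the outgroup's state, so for gular pouch the derived state is '0', and for the remaining characters it is '1'.
All ingroup taxa share the derived state '1' for cranial crest; it defines the ingroup but does not resolve relationships within it.
nictitating membrane groups Bryois and Ornithops, which is incompatible with the clades supported by the remaining characters; treating it as convergent (homoplasy) costs fewer steps than any alternative tree.
keeled scales (derived state '1') is unique to Aelax (autapomorphy; uninformative for grouping).
caudal autotomy (derived state '1') is shared by Aelax and Ornithops — a synapomorphy uniting that clade.
gular pouch (derived state '0') is shared by Aelax, Bryois, Ophiana, Ornithops, and Therellus — a synapomorphy uniting that clade.
pollen tricolpate (derived state '1') is shared by Aelax, Ophiana, Ornithops, and Therellus — a synapomorphy uniting that clade.
dorsal spines (derived state '1') is shared by Ophiana and Therellus — a synapomorphy uniting that clade.
Most parsimonious ingroup topology: ((((Aelax,Ornithops),(Therellus,Ophiana)),Bryois),Ornithodon).
Aelax and Ornithops form a cherry on this tree, so they are sister taxa.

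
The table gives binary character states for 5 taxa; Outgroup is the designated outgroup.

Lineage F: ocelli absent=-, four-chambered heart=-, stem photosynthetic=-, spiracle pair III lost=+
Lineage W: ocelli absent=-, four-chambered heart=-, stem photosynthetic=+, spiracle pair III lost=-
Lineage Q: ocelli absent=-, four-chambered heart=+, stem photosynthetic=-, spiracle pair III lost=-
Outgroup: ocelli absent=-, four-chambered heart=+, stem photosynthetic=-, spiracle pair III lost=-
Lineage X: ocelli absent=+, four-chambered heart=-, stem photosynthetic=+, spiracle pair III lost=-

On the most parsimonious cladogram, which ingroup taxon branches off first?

Character polarity is set by the outgroup: the derived state is whichever differs from the outgroup's state, so for four-chambered heart the derived state is '-', and for the remaining characters it is '+'.
ocelli absent: derived state '+' in Lineage X only — an autapomorphy, so it tells us nothing about relationships among taxa.
Only Lineage F, Lineage W, and Lineage X show the derived state '-' for four-chambered heart, supporting them as a clade.
Only Lineage W and Lineage X show the derived state '+' for stem photosynthetic, supporting them as a clade.
spiracle pair III lost: derived state '+' in Lineage F only — an autapomorphy, so it tells us nothing about relationships among taxa.
Most parsimonious ingroup topology: (((Lineage W,Lineage X),Lineage F),Lineage Q).
Lineage Q is sister to the clade containing all other ingroup taxa, so it is the earliest-diverging (most basal) ingroup lineage.

Lineage Q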